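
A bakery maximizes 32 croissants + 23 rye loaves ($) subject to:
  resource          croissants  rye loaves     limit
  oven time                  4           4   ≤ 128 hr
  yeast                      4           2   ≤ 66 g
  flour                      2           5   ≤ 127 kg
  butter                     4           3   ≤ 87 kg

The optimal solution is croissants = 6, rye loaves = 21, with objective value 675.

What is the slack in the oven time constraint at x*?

20

oven time used = 4·6 + 4·21 = 108; slack = 128 − 108 = 20.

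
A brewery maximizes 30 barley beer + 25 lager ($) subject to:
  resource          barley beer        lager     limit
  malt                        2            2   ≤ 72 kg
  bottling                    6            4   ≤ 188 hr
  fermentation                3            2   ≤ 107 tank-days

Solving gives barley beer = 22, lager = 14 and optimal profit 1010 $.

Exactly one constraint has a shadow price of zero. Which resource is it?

malt: 72/72 (binding)
bottling: 188/188 (binding)
fermentation: 94/107 (slack 13)
By complementary slackness, a constraint with positive slack has shadow price 0 → fermentation.

fermentation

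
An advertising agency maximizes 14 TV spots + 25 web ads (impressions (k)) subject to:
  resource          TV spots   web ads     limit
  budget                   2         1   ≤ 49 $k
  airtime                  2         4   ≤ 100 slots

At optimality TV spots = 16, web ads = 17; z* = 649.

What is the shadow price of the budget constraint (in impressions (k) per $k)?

At the optimum: budget uses 49 of 49 (binding); airtime uses 100 of 100 (binding).
Dual feasibility on the basic columns requires 2·y_budget + 2·y_airtime = 14, 1·y_budget + 4·y_airtime = 25.
This yields shadow prices y_budget = 1, y_airtime = 6.
Shadow price of budget = 1.

1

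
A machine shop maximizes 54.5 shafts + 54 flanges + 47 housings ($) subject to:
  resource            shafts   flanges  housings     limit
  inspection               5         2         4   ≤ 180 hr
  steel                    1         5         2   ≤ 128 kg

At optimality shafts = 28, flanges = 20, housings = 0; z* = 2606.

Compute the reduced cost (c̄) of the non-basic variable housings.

-5

At the optimum: inspection uses 180 of 180 (binding); steel uses 128 of 128 (binding).
From A_Bᵀ y = c: 5·y_inspection + 1·y_steel = 54.5; 2·y_inspection + 5·y_steel = 54.
This yields shadow prices y_inspection = 9.5, y_steel = 7.
Reduced cost of housings: c₃ − yᵀa₃ = 47 − (9.5·4 + 7·2) = 47 − 52 = -5.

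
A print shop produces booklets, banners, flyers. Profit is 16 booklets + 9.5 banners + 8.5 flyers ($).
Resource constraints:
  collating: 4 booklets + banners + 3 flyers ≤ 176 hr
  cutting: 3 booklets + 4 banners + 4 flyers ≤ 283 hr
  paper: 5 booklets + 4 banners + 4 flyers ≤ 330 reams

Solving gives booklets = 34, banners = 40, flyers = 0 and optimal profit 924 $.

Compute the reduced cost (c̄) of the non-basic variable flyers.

Check each constraint at x*: collating 176/176 (tight); cutting 262/283 (slack 21); paper 330/330 (tight).
Slack constraints have shadow price 0 (complementary slackness).
The binding rows give the dual system: 4·y_collating + 5·y_paper = 16 and 1·y_collating + 4·y_paper = 9.5.
→ y_collating = 1.5 and y_paper = 2.
Reduced cost of flyers: c₃ − yᵀa₃ = 8.5 − (1.5·3 + 2·4) = 8.5 − 12.5 = -4.

-4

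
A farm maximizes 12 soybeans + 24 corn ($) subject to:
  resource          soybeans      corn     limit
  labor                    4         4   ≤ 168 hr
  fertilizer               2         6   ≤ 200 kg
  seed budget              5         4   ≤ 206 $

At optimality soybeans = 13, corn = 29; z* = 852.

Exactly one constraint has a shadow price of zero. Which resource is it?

labor: 168/168 (binding)
fertilizer: 200/200 (binding)
seed budget: 181/206 (slack 25)
By complementary slackness, a constraint with positive slack has shadow price 0 → seed budget.

seed budget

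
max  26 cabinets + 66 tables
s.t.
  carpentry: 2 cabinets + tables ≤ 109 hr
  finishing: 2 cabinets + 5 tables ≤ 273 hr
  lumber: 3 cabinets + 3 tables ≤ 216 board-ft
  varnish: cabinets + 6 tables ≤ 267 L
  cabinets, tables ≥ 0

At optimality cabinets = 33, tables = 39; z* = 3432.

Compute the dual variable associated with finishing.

Check each constraint at x*: carpentry 105/109 (slack 4); finishing 261/273 (slack 12); lumber 216/216 (tight); varnish 267/267 (tight).
Since carpentry, finishing are not tight, their duals are 0.
Dual feasibility on the basic columns requires 3·y_lumber + 1·y_varnish = 26, 3·y_lumber + 6·y_varnish = 66.
This yields shadow prices y_lumber = 6, y_varnish = 8.
Shadow price of finishing = 0.

0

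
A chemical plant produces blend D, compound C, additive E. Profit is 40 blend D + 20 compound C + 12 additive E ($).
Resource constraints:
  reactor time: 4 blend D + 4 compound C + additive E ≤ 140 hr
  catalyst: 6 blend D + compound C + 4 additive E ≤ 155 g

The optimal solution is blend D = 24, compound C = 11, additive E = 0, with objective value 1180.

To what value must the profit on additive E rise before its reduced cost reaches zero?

Check each constraint at x*: reactor time 140/140 (tight); catalyst 155/155 (tight).
From A_Bᵀ y = c: 4·y_reactor time + 6·y_catalyst = 40; 4·y_reactor time + 1·y_catalyst = 20.
Solving: y_reactor time = 4, y_catalyst = 4.
additive E enters the basis when its profit ≥ yᵀa₃ = 4·1 + 4·4 = 20.

20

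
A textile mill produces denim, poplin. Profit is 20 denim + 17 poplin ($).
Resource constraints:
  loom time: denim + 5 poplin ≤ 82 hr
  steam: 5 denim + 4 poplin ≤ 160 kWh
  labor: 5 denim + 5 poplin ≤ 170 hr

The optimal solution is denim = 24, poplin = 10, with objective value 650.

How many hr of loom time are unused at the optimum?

loom time used = 1·24 + 5·10 = 74; slack = 82 − 74 = 8.

8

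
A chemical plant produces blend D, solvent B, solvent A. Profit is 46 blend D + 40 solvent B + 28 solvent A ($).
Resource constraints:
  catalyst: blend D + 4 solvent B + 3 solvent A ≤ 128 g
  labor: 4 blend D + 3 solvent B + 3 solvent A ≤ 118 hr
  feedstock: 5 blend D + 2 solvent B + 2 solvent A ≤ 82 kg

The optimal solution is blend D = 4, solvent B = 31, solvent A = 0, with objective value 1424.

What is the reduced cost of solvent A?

Binding: catalyst and feedstock. Non-binding: labor (9 unused).
Since labor is not tight, its dual is 0.
From A_Bᵀ y = c: 1·y_catalyst + 5·y_feedstock = 46; 4·y_catalyst + 2·y_feedstock = 40.
This yields shadow prices y_catalyst = 6, y_feedstock = 8.
Reduced cost of solvent A: c₃ − yᵀa₃ = 28 − (6·3 + 8·2) = 28 − 34 = -6.

-6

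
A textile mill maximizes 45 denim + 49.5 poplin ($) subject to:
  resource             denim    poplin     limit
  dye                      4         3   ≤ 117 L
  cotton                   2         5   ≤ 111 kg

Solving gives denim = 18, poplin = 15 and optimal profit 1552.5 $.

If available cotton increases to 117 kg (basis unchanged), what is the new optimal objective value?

At the optimum: dye uses 117 of 117 (binding); cotton uses 111 of 111 (binding).
Dual feasibility on the basic columns requires 4·y_dye + 2·y_cotton = 45, 3·y_dye + 5·y_cotton = 49.5.
→ y_dye = 9 and y_cotton = 4.5.
Δz = y_cotton·Δb = 4.5 × (6) = 27, so new z* = 1552.5 + 27 = 1579.5.

1579.5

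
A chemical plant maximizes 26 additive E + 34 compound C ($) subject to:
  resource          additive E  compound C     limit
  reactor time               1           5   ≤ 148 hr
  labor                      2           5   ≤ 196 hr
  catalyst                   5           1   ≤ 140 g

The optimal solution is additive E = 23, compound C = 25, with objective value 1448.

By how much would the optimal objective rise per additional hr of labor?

0

Check each constraint at x*: reactor time 148/148 (tight); labor 171/196 (slack 25); catalyst 140/140 (tight).
Slack constraints have shadow price 0 (complementary slackness).
Dual feasibility on the basic columns requires 1·y_reactor time + 5·y_catalyst = 26, 5·y_reactor time + 1·y_catalyst = 34.
This yields shadow prices y_reactor time = 6, y_catalyst = 4.
Shadow price of labor = 0.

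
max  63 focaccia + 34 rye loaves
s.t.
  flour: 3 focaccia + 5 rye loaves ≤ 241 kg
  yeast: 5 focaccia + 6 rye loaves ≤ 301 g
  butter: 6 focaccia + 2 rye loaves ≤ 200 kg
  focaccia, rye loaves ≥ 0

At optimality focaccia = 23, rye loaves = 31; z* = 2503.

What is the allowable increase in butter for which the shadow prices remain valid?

Binding constraints: yeast, butter. The basis is B = [[5,6],[6,2]] with det -26.
Per unit increase in butter, x* moves by d = (0.2308, -0.1923).
The basis stays optimal until rye loaves reaches 0; allowable increase = 161.2 kg.

161.2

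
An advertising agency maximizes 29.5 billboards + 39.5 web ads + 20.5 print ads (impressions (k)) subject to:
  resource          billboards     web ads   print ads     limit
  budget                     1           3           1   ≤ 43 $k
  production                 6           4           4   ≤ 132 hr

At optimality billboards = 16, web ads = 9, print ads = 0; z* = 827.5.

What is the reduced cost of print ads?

-2

Both budget and production are binding at x*.
The binding rows give the dual system: 1·y_budget + 6·y_production = 29.5 and 3·y_budget + 4·y_production = 39.5.
→ y_budget = 8.5 and y_production = 3.5.
Reduced cost of print ads: c₃ − yᵀa₃ = 20.5 − (8.5·1 + 3.5·4) = 20.5 − 22.5 = -2.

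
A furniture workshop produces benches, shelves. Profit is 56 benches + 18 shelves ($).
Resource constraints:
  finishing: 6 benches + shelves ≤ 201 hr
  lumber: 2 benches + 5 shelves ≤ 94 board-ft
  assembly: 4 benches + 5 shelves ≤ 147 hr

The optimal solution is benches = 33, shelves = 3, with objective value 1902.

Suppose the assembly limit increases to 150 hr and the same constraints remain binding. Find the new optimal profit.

1908

At the optimum: finishing uses 201 of 201 (binding); lumber uses 81 of 94 (slack = 13); assembly uses 147 of 147 (binding).
Slack constraints have shadow price 0 (complementary slackness).
Dual feasibility on the basic columns requires 6·y_finishing + 4·y_assembly = 56, 1·y_finishing + 5·y_assembly = 18.
→ y_finishing = 8 and y_assembly = 2.
Δz = y_assembly·Δb = 2 × (3) = 6, so new z* = 1902 + 6 = 1908.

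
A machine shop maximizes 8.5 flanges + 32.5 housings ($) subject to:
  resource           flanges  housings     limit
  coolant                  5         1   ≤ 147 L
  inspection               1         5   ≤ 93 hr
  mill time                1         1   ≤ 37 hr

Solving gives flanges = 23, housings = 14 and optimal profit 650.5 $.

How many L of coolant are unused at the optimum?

18

coolant used = 5·23 + 1·14 = 129; slack = 147 − 129 = 18.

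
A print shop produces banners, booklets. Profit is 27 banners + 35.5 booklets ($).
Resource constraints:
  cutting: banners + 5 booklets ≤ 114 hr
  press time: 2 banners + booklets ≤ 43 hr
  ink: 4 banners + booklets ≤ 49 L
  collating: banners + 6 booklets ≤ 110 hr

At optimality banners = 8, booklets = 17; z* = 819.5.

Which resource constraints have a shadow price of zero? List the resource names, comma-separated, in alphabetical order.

cutting: 93/114 (slack 21)
press time: 33/43 (slack 10)
ink: 49/49 (binding)
collating: 110/110 (binding)
By complementary slackness, a constraint with positive slack has shadow price 0 → cutting, press time.

cutting, press time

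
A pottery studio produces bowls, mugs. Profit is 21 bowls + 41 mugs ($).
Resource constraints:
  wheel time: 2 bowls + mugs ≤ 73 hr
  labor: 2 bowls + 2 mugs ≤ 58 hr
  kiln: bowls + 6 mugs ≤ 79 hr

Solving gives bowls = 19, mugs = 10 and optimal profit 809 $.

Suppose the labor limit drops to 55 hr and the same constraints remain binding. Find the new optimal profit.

Binding: labor and kiln. Non-binding: wheel time (25 unused).
Since wheel time is not tight, its dual is 0.
Dual feasibility on the basic columns requires 2·y_labor + 1·y_kiln = 21, 2·y_labor + 6·y_kiln = 41.
→ y_labor = 8.5 and y_kiln = 4.
Δz = y_labor·Δb = 8.5 × (-3) = -25.5, so new z* = 809 − 25.5 = 783.5.

783.5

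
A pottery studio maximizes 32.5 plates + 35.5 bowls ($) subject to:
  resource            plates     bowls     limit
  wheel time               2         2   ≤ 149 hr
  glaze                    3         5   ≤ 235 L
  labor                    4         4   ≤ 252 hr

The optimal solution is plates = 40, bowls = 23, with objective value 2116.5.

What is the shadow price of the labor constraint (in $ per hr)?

7

Binding: glaze and labor. Non-binding: wheel time (23 unused).
By complementary slackness, y = 0 for the non-binding constraint.
The binding rows give the dual system: 3·y_glaze + 4·y_labor = 32.5 and 5·y_glaze + 4·y_labor = 35.5.
This yields shadow prices y_glaze = 1.5, y_labor = 7.
Shadow price of labor = 7.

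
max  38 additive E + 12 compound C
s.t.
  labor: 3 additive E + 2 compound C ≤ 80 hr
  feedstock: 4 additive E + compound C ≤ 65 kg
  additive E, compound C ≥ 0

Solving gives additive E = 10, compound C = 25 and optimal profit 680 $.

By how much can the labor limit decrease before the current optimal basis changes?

31.25

Binding constraints: labor, feedstock. The basis is B = [[3,2],[4,1]] with det -5.
Per unit decrease in labor, x* moves by d = (0.2, -0.8).
The basis stays optimal until compound C reaches 0; allowable decrease = 31.25 hr.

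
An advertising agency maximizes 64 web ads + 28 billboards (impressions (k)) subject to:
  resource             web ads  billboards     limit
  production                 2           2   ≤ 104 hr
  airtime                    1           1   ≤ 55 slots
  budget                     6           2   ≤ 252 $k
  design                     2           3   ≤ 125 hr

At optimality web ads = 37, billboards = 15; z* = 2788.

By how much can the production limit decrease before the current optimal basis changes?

20

Binding constraints: production, budget. The basis is B = [[2,2],[6,2]] with det -8.
Per unit decrease in production, x* moves by d = (0.25, -0.75).
The basis stays optimal until billboards reaches 0; allowable decrease = 20 hr.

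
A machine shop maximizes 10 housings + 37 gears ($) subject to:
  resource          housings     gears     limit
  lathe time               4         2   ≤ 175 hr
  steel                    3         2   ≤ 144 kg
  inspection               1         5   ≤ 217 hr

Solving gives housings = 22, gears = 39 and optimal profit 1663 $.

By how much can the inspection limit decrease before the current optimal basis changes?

58.5

Binding constraints: steel, inspection. The basis is B = [[3,2],[1,5]] with det 13.
Per unit decrease in inspection, x* moves by d = (0.1538, -0.2308).
The basis stays optimal until lathe time becomes binding; allowable decrease = 58.5 hr.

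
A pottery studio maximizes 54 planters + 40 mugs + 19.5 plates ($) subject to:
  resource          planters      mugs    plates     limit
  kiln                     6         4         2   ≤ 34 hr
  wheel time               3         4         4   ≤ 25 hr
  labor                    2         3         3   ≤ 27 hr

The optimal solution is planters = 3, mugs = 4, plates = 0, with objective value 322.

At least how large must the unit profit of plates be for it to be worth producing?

Check each constraint at x*: kiln 34/34 (tight); wheel time 25/25 (tight); labor 18/27 (slack 9).
Since labor is not tight, its dual is 0.
Dual feasibility on the basic columns requires 6·y_kiln + 3·y_wheel time = 54, 4·y_kiln + 4·y_wheel time = 40.
Solving: y_kiln = 8, y_wheel time = 2.
plates enters the basis when its profit ≥ yᵀa₃ = 8·2 + 2·4 = 24.

24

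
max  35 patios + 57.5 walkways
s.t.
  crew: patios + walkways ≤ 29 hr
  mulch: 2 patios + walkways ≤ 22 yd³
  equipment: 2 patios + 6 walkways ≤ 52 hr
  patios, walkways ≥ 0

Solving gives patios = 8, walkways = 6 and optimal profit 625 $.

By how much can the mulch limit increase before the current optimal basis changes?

30

Binding constraints: mulch, equipment. The basis is B = [[2,1],[2,6]] with det 10.
Per unit increase in mulch, x* moves by d = (0.6, -0.2).
The basis stays optimal until walkways reaches 0; allowable increase = 30 yd³.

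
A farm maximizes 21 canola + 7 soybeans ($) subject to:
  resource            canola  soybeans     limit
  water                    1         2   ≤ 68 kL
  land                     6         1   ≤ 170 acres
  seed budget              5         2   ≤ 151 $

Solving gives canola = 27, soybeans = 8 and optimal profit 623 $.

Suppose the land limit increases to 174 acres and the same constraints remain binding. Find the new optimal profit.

At the optimum: water uses 43 of 68 (slack = 25); land uses 170 of 170 (binding); seed budget uses 151 of 151 (binding).
Slack constraints have shadow price 0 (complementary slackness).
The binding rows give the dual system: 6·y_land + 5·y_seed budget = 21 and 1·y_land + 2·y_seed budget = 7.
→ y_land = 1 and y_seed budget = 3.
Δz = y_land·Δb = 1 × (4) = 4, so new z* = 623 + 4 = 627.

627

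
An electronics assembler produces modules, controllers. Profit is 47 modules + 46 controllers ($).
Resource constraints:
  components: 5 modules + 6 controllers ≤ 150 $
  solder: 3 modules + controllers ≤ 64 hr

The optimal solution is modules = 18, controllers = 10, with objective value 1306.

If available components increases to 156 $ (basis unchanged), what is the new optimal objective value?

1348

Check each constraint at x*: components 150/150 (tight); solder 64/64 (tight).
Dual feasibility on the basic columns requires 5·y_components + 3·y_solder = 47, 6·y_components + 1·y_solder = 46.
This yields shadow prices y_components = 7, y_solder = 4.
Δz = y_components·Δb = 7 × (6) = 42, so new z* = 1306 + 42 = 1348.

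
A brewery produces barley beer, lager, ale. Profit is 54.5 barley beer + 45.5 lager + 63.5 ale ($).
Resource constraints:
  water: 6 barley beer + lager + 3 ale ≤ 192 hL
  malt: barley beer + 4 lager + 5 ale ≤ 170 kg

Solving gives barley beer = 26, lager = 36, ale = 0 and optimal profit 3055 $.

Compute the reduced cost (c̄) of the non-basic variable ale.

-6.5

At the optimum: water uses 192 of 192 (binding); malt uses 170 of 170 (binding).
The binding rows give the dual system: 6·y_water + 1·y_malt = 54.5 and 1·y_water + 4·y_malt = 45.5.
→ y_water = 7.5 and y_malt = 9.5.
Reduced cost of ale: c₃ − yᵀa₃ = 63.5 − (7.5·3 + 9.5·5) = 63.5 − 70 = -6.5.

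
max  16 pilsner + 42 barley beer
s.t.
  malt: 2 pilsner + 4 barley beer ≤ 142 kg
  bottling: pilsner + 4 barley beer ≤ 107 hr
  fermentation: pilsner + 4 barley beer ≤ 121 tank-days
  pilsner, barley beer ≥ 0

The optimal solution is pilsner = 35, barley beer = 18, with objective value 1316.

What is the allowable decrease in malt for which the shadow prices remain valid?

Binding constraints: malt, bottling. The basis is B = [[2,4],[1,4]] with det 4.
Per unit decrease in malt, x* moves by d = (-1, 0.25).
The basis stays optimal until pilsner reaches 0; allowable decrease = 35 kg.

35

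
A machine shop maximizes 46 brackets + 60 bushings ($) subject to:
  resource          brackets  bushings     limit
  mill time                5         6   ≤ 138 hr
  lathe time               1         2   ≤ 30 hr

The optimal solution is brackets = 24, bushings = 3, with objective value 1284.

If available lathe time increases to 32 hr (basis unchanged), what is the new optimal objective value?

1296

Check each constraint at x*: mill time 138/138 (tight); lathe time 30/30 (tight).
The binding rows give the dual system: 5·y_mill time + 1·y_lathe time = 46 and 6·y_mill time + 2·y_lathe time = 60.
→ y_mill time = 8 and y_lathe time = 6.
Δz = y_lathe time·Δb = 6 × (2) = 12, so new z* = 1284 + 12 = 1296.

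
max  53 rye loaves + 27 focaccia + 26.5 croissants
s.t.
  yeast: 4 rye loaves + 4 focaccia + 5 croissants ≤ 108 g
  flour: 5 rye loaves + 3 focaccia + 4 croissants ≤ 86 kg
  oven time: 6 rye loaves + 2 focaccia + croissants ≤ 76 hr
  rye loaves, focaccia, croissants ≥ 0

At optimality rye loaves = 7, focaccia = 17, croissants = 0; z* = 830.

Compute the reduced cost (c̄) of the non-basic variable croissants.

-4.5

Binding: flour and oven time. Non-binding: yeast (12 unused).
Slack constraints have shadow price 0 (complementary slackness).
Dual feasibility on the basic columns requires 5·y_flour + 6·y_oven time = 53, 3·y_flour + 2·y_oven time = 27.
Solving: y_flour = 7, y_oven time = 3.
Reduced cost of croissants: c₃ − yᵀa₃ = 26.5 − (7·4 + 3·1) = 26.5 − 31 = -4.5.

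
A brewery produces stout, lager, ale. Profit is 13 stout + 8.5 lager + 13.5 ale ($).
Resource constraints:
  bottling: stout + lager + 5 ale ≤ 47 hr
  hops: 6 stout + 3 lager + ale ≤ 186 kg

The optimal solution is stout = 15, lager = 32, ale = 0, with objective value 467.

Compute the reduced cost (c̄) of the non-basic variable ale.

-8

Check each constraint at x*: bottling 47/47 (tight); hops 186/186 (tight).
Dual feasibility on the basic columns requires 1·y_bottling + 6·y_hops = 13, 1·y_bottling + 3·y_hops = 8.5.
Solving: y_bottling = 4, y_hops = 1.5.
Reduced cost of ale: c₃ − yᵀa₃ = 13.5 − (4·5 + 1.5·1) = 13.5 − 21.5 = -8.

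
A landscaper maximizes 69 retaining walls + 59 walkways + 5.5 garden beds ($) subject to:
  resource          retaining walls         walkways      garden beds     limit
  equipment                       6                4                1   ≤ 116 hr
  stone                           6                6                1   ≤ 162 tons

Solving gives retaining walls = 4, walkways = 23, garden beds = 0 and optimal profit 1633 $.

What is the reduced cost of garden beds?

At the optimum: equipment uses 116 of 116 (binding); stone uses 162 of 162 (binding).
From A_Bᵀ y = c: 6·y_equipment + 6·y_stone = 69; 4·y_equipment + 6·y_stone = 59.
Solving: y_equipment = 5, y_stone = 6.5.
Reduced cost of garden beds: c₃ − yᵀa₃ = 5.5 − (5·1 + 6.5·1) = 5.5 − 11.5 = -6.

-6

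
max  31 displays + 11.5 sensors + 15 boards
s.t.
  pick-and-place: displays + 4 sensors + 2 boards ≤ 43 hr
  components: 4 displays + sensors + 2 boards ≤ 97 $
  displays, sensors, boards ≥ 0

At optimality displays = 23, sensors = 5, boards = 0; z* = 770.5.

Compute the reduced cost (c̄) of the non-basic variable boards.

Check each constraint at x*: pick-and-place 43/43 (tight); components 97/97 (tight).
Dual feasibility on the basic columns requires 1·y_pick-and-place + 4·y_components = 31, 4·y_pick-and-place + 1·y_components = 11.5.
→ y_pick-and-place = 1 and y_components = 7.5.
Reduced cost of boards: c₃ − yᵀa₃ = 15 − (1·2 + 7.5·2) = 15 − 17 = -2.

-2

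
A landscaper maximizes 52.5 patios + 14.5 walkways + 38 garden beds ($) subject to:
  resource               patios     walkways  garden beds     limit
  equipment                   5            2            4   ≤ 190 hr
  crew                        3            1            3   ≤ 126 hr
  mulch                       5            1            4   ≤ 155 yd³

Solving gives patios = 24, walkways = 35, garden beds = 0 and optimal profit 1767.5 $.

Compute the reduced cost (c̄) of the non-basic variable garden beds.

Binding: equipment and mulch. Non-binding: crew (19 unused).
By complementary slackness, y = 0 for the non-binding constraint.
Dual feasibility on the basic columns requires 5·y_equipment + 5·y_mulch = 52.5, 2·y_equipment + 1·y_mulch = 14.5.
Solving: y_equipment = 4, y_mulch = 6.5.
Reduced cost of garden beds: c₃ − yᵀa₃ = 38 − (4·4 + 6.5·4) = 38 − 42 = -4.

-4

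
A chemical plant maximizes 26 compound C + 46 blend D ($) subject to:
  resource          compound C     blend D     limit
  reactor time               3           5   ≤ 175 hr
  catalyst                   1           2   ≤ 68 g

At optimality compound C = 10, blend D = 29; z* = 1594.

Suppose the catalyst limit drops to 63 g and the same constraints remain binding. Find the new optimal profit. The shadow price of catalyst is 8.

1554

Δb = -5, so new z* = 1594 + (8)·(-5) = 1594 − 40 = 1554.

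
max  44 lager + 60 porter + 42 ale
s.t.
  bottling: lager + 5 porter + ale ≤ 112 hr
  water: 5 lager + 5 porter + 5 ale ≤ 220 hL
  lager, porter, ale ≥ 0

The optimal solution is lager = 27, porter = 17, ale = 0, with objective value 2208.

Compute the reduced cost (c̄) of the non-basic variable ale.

At the optimum: bottling uses 112 of 112 (binding); water uses 220 of 220 (binding).
The binding rows give the dual system: 1·y_bottling + 5·y_water = 44 and 5·y_bottling + 5·y_water = 60.
Solving: y_bottling = 4, y_water = 8.
Reduced cost of ale: c₃ − yᵀa₃ = 42 − (4·1 + 8·5) = 42 − 44 = -2.

-2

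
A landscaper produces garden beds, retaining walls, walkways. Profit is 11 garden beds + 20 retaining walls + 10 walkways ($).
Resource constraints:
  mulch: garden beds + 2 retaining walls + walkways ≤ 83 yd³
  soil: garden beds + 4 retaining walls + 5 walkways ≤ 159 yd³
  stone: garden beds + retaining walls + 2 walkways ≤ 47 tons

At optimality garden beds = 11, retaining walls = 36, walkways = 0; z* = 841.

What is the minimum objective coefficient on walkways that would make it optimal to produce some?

At the optimum: mulch uses 83 of 83 (binding); soil uses 155 of 159 (slack = 4); stone uses 47 of 47 (binding).
Slack constraints have shadow price 0 (complementary slackness).
From A_Bᵀ y = c: 1·y_mulch + 1·y_stone = 11; 2·y_mulch + 1·y_stone = 20.
Solving: y_mulch = 9, y_stone = 2.
walkways enters the basis when its profit ≥ yᵀa₃ = 9·1 + 2·2 = 13.

13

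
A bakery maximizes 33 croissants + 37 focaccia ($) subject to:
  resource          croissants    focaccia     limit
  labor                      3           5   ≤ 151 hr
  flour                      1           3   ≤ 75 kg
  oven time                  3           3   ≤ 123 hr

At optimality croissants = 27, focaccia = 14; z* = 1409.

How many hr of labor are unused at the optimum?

0

labor used = 3·27 + 5·14 = 151; slack = 151 − 151 = 0.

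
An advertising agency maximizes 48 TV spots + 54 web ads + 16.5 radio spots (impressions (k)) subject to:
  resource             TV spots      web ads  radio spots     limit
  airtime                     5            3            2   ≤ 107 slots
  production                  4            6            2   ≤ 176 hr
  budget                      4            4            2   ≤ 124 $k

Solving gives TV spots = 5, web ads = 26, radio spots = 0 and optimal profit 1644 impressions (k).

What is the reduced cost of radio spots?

At the optimum: airtime uses 103 of 107 (slack = 4); production uses 176 of 176 (binding); budget uses 124 of 124 (binding).
Since airtime is not tight, its dual is 0.
The binding rows give the dual system: 4·y_production + 4·y_budget = 48 and 6·y_production + 4·y_budget = 54.
→ y_production = 3 and y_budget = 9.
Reduced cost of radio spots: c₃ − yᵀa₃ = 16.5 − (3·2 + 9·2) = 16.5 − 24 = -7.5.

-7.5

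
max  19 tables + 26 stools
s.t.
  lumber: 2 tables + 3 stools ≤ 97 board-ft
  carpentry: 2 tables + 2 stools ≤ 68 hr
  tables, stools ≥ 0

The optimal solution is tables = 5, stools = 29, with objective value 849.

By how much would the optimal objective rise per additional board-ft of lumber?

7

Check each constraint at x*: lumber 97/97 (tight); carpentry 68/68 (tight).
Dual feasibility on the basic columns requires 2·y_lumber + 2·y_carpentry = 19, 3·y_lumber + 2·y_carpentry = 26.
This yields shadow prices y_lumber = 7, y_carpentry = 2.5.
Shadow price of lumber = 7.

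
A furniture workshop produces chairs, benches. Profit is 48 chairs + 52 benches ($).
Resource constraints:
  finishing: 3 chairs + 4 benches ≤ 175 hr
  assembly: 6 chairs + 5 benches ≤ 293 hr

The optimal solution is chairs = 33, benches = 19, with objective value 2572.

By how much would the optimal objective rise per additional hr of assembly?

At the optimum: finishing uses 175 of 175 (binding); assembly uses 293 of 293 (binding).
From A_Bᵀ y = c: 3·y_finishing + 6·y_assembly = 48; 4·y_finishing + 5·y_assembly = 52.
Solving: y_finishing = 8, y_assembly = 4.
Shadow price of assembly = 4.

4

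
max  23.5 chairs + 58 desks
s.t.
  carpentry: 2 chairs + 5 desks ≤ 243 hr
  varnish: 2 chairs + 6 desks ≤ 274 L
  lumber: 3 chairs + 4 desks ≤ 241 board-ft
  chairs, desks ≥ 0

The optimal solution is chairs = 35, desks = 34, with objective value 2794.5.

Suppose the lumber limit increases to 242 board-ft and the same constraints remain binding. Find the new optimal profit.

2797

Binding: varnish and lumber. Non-binding: carpentry (3 unused).
By complementary slackness, y = 0 for the non-binding constraint.
From A_Bᵀ y = c: 2·y_varnish + 3·y_lumber = 23.5; 6·y_varnish + 4·y_lumber = 58.
Solving: y_varnish = 8, y_lumber = 2.5.
Δz = y_lumber·Δb = 2.5 × (1) = 2.5, so new z* = 2794.5 + 2.5 = 2797.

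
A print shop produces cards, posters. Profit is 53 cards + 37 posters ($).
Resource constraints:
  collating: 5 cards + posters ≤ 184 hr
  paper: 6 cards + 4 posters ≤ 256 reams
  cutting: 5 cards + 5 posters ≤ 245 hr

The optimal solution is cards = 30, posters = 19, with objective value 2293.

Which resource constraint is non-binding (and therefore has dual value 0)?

collating: 169/184 (slack 15)
paper: 256/256 (binding)
cutting: 245/245 (binding)
By complementary slackness, a constraint with positive slack has shadow price 0 → collating.

collating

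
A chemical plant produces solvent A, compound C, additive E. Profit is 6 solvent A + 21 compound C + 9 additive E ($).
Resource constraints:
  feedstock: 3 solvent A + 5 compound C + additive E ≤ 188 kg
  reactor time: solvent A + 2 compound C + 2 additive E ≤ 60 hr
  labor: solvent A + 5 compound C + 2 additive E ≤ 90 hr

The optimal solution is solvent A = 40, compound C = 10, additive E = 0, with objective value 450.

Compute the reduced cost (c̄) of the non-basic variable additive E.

-3

Check each constraint at x*: feedstock 170/188 (slack 18); reactor time 60/60 (tight); labor 90/90 (tight).
Slack constraints have shadow price 0 (complementary slackness).
Dual feasibility on the basic columns requires 1·y_reactor time + 1·y_labor = 6, 2·y_reactor time + 5·y_labor = 21.
Solving: y_reactor time = 3, y_labor = 3.
Reduced cost of additive E: c₃ − yᵀa₃ = 9 − (3·2 + 3·2) = 9 − 12 = -3.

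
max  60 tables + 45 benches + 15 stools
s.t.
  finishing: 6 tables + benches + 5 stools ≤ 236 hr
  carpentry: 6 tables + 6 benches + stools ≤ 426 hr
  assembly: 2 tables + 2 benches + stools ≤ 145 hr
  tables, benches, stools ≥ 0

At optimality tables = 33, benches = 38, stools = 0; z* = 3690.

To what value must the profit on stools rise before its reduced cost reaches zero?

22

Check each constraint at x*: finishing 236/236 (tight); carpentry 426/426 (tight); assembly 142/145 (slack 3).
Slack constraints have shadow price 0 (complementary slackness).
The binding rows give the dual system: 6·y_finishing + 6·y_carpentry = 60 and 1·y_finishing + 6·y_carpentry = 45.
Solving: y_finishing = 3, y_carpentry = 7.
stools enters the basis when its profit ≥ yᵀa₃ = 3·5 + 7·1 = 22.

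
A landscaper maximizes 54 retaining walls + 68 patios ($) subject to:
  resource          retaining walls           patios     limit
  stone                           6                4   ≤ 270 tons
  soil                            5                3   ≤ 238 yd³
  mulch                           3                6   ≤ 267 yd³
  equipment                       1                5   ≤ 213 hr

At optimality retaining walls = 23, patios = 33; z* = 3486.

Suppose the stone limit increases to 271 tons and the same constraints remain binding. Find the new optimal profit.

3491

Binding: stone and mulch. Non-binding: soil (24 unused), equipment (25 unused).
Slack constraints have shadow price 0 (complementary slackness).
Dual feasibility on the basic columns requires 6·y_stone + 3·y_mulch = 54, 4·y_stone + 6·y_mulch = 68.
Solving: y_stone = 5, y_mulch = 8.
Δz = y_stone·Δb = 5 × (1) = 5, so new z* = 3486 + 5 = 3491.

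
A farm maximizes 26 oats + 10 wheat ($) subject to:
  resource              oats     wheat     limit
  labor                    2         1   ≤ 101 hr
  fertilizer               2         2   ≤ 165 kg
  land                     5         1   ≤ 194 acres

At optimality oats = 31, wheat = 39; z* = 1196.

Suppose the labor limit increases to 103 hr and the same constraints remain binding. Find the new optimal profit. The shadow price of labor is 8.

1212

Δb = 2, so new z* = 1196 + (8)·(2) = 1196 + 16 = 1212.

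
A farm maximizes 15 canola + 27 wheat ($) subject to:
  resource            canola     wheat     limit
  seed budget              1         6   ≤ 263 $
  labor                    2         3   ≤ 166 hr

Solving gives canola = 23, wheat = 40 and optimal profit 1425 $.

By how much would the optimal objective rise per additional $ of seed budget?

At the optimum: seed budget uses 263 of 263 (binding); labor uses 166 of 166 (binding).
Dual feasibility on the basic columns requires 1·y_seed budget + 2·y_labor = 15, 6·y_seed budget + 3·y_labor = 27.
Solving: y_seed budget = 1, y_labor = 7.
Shadow price of seed budget = 1.

1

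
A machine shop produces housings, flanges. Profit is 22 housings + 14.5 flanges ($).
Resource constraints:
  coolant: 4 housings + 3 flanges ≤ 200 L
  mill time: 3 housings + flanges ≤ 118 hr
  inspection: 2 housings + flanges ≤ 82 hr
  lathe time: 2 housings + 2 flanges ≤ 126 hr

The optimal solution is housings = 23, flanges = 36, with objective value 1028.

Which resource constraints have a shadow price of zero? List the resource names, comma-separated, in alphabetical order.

coolant: 200/200 (binding)
mill time: 105/118 (slack 13)
inspection: 82/82 (binding)
lathe time: 118/126 (slack 8)
By complementary slackness, a constraint with positive slack has shadow price 0 → lathe time, mill time.

lathe time, mill time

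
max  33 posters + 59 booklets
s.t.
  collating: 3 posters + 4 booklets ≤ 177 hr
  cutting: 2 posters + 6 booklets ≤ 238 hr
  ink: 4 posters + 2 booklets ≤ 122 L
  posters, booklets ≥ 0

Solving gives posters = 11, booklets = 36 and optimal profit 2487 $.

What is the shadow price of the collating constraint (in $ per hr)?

Check each constraint at x*: collating 177/177 (tight); cutting 238/238 (tight); ink 116/122 (slack 6).
Slack constraints have shadow price 0 (complementary slackness).
Dual feasibility on the basic columns requires 3·y_collating + 2·y_cutting = 33, 4·y_collating + 6·y_cutting = 59.
Solving: y_collating = 8, y_cutting = 4.5.
Shadow price of collating = 8.

8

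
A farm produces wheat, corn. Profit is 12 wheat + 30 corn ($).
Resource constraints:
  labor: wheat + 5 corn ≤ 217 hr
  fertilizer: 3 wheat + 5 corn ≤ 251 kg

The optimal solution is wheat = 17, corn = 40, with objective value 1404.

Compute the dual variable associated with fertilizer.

Check each constraint at x*: labor 217/217 (tight); fertilizer 251/251 (tight).
From A_Bᵀ y = c: 1·y_labor + 3·y_fertilizer = 12; 5·y_labor + 5·y_fertilizer = 30.
→ y_labor = 3 and y_fertilizer = 3.
Shadow price of fertilizer = 3.

3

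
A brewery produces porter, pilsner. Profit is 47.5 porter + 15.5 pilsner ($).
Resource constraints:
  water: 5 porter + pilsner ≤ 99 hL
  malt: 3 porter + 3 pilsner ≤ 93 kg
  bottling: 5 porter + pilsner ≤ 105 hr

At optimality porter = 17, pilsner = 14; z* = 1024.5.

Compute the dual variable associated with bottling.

Check each constraint at x*: water 99/99 (tight); malt 93/93 (tight); bottling 99/105 (slack 6).
By complementary slackness, y = 0 for the non-binding constraint.
The binding rows give the dual system: 5·y_water + 3·y_malt = 47.5 and 1·y_water + 3·y_malt = 15.5.
This yields shadow prices y_water = 8, y_malt = 2.5.
Shadow price of bottling = 0.

0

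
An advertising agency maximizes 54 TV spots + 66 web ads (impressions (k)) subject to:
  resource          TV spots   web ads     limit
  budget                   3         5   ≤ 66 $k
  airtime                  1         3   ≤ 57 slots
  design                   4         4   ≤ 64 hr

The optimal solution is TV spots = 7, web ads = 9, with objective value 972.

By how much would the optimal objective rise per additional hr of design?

9

Binding: budget and design. Non-binding: airtime (23 unused).
Slack constraints have shadow price 0 (complementary slackness).
From A_Bᵀ y = c: 3·y_budget + 4·y_design = 54; 5·y_budget + 4·y_design = 66.
Solving: y_budget = 6, y_design = 9.
Shadow price of design = 9.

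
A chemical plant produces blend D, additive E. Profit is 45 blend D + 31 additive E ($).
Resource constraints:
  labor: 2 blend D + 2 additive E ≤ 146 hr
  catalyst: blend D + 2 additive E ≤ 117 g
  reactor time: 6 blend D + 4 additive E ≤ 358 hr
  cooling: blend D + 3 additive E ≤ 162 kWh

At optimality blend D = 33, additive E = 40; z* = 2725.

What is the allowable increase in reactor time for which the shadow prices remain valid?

80

Binding constraints: labor, reactor time. The basis is B = [[2,2],[6,4]] with det -4.
Per unit increase in reactor time, x* moves by d = (0.5, -0.5).
The basis stays optimal until additive E reaches 0; allowable increase = 80 hr.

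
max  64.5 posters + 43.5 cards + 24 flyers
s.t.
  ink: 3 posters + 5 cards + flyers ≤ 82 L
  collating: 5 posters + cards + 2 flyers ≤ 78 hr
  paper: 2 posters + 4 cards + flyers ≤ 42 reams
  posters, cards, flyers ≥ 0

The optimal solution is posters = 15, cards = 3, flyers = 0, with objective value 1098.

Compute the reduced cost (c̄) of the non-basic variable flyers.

At the optimum: ink uses 60 of 82 (slack = 22); collating uses 78 of 78 (binding); paper uses 42 of 42 (binding).
Since ink is not tight, its dual is 0.
Dual feasibility on the basic columns requires 5·y_collating + 2·y_paper = 64.5, 1·y_collating + 4·y_paper = 43.5.
Solving: y_collating = 9.5, y_paper = 8.5.
Reduced cost of flyers: c₃ − yᵀa₃ = 24 − (9.5·2 + 8.5·1) = 24 − 27.5 = -3.5.

-3.5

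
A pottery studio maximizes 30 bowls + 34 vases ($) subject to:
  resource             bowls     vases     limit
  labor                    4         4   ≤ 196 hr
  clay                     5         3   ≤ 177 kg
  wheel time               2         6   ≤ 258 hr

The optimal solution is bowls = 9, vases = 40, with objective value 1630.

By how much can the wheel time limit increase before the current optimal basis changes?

36

Binding constraints: labor, wheel time. The basis is B = [[4,4],[2,6]] with det 16.
Per unit increase in wheel time, x* moves by d = (-0.25, 0.25).
The basis stays optimal until bowls reaches 0; allowable increase = 36 hr.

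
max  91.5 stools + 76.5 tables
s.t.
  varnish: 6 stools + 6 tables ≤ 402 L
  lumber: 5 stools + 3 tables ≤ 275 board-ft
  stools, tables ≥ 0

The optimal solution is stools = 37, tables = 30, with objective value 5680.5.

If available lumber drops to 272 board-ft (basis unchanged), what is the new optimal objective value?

5658

Check each constraint at x*: varnish 402/402 (tight); lumber 275/275 (tight).
From A_Bᵀ y = c: 6·y_varnish + 5·y_lumber = 91.5; 6·y_varnish + 3·y_lumber = 76.5.
Solving: y_varnish = 9, y_lumber = 7.5.
Δz = y_lumber·Δb = 7.5 × (-3) = -22.5, so new z* = 5680.5 − 22.5 = 5658.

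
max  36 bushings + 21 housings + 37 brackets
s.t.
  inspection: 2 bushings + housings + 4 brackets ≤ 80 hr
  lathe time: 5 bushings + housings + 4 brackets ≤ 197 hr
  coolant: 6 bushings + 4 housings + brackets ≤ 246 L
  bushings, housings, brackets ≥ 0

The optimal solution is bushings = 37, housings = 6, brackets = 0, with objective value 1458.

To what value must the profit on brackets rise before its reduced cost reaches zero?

39

At the optimum: inspection uses 80 of 80 (binding); lathe time uses 191 of 197 (slack = 6); coolant uses 246 of 246 (binding).
By complementary slackness, y = 0 for the non-binding constraint.
The binding rows give the dual system: 2·y_inspection + 6·y_coolant = 36 and 1·y_inspection + 4·y_coolant = 21.
→ y_inspection = 9 and y_coolant = 3.
brackets enters the basis when its profit ≥ yᵀa₃ = 9·4 + 3·1 = 39.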